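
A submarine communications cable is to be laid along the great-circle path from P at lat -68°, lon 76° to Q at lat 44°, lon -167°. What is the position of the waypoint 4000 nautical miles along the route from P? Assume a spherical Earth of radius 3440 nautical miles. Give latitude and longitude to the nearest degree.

The haversine formula gives a central angle δ ≈ 2.444 rad (140.0°) between the endpoints. The total great-circle distance is δ·R ≈ 2.444 × 3440 ≈ 8407 nmi, so the target fraction is f = 4000/8407 ≈ 0.476.
Interpolate at f ≈ 0.476 with slerp weights a = sin((1−f)δ)/sin δ ≈ 1.492, b = sin(fδ)/sin δ ≈ 1.429.
p = a·p₁ + b·p₂ ≈ (-0.866, 0.311, -0.391); φ = arcsin(p_z) ≈ -23.00°, λ = atan2(p_y, p_x) ≈ 160.25°.

≈ lat -23°, lon 160°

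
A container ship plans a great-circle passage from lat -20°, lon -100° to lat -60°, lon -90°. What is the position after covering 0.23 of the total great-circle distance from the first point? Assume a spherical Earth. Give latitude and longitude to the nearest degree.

≈ lat -29°, lon -99°

Write both endpoints as unit vectors p₁, p₂ with components (cos φ cos λ, cos φ sin λ, sin φ).
The central angle between the endpoints is δ = arccos(p₁·p₂) ≈ 0.709 rad (40.6°).
Interpolate at f = 0.23 with slerp weights a = sin((1−f)δ)/sin δ ≈ 0.797, b = sin(fδ)/sin δ ≈ 0.249.
p = a·p₁ + b·p₂ ≈ (-0.130, -0.863, -0.489); φ = arcsin(p_z) ≈ -29.26°, λ = atan2(p_y, p_x) ≈ -98.58°.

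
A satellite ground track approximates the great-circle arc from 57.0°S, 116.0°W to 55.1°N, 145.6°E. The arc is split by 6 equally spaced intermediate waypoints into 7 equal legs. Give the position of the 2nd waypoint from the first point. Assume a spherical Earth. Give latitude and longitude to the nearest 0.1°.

Convert each endpoint to a unit vector on the sphere (x = cos φ cos λ, y = cos φ sin λ, z = sin φ).
The central angle between the endpoints is δ = arccos(p₁·p₂) ≈ 2.394 rad (137.2°).
Interpolate at f = 2/7 with slerp weights a = sin((1−f)δ)/sin δ ≈ 1.457, b = sin(fδ)/sin δ ≈ 0.929.
p = a·p₁ + b·p₂ ≈ (-0.787, -0.413, -0.459); φ = arcsin(p_z) ≈ -27.35°, λ = atan2(p_y, p_x) ≈ -152.32°.

≈ 27.3°S, 152.3°W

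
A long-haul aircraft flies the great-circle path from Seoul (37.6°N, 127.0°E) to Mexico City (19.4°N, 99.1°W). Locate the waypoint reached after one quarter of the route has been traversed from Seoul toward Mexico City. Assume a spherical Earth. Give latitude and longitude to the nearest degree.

Write both endpoints as unit vectors p₁, p₂ with components (cos φ cos λ, cos φ sin λ, sin φ).
The central angle between the endpoints is δ = arccos(p₁·p₂) ≈ 1.892 rad (108.4°).
Interpolate at f = 1/4 with slerp weights a = sin((1−f)δ)/sin δ ≈ 1.042, b = sin(fδ)/sin δ ≈ 0.480.
p = a·p₁ + b·p₂ ≈ (-0.568, 0.212, 0.795); φ = arcsin(p_z) ≈ 52.66°, λ = atan2(p_y, p_x) ≈ 159.54°.

≈ 53°N, 160°E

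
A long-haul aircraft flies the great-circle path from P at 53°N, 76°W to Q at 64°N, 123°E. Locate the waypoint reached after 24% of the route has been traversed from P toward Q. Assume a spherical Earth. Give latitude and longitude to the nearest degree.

≈ 68°N, 82°W

Write both endpoints as unit vectors p₁, p₂ with components (cos φ cos λ, cos φ sin λ, sin φ).
The central angle between the endpoints is δ = arccos(p₁·p₂) ≈ 1.083 rad (62.1°).
Interpolate at f = 0.24 with slerp weights a = sin((1−f)δ)/sin δ ≈ 0.830, b = sin(fδ)/sin δ ≈ 0.291.
p = a·p₁ + b·p₂ ≈ (0.051, -0.378, 0.924); φ = arcsin(p_z) ≈ 67.59°, λ = atan2(p_y, p_x) ≈ -82.25°.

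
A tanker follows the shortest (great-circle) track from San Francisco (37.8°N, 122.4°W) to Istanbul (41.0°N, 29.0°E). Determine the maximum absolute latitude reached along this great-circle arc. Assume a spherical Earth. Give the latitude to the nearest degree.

The great circle lies in the plane with unit normal n̂ = (p₁ × p₂)/|p₁ × p₂|.
Here n̂_z ≈ +0.288; the vertex latitude is φ_max = arccos|n̂_z| ≈ 73.3°.

≈ 73°N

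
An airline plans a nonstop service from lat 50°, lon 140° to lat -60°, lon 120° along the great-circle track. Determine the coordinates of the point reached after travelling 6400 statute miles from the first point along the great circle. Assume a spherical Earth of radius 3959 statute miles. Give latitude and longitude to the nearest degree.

≈ lat -42°, lon 126°

Convert each endpoint to a unit vector on the sphere (x = cos φ cos λ, y = cos φ sin λ, z = sin φ).
The central angle between the endpoints is δ = arccos(p₁·p₂) ≈ 1.941 rad (111.2°). The total great-circle distance is δ·R ≈ 1.941 × 3959 ≈ 7683 mi, so the target fraction is f = 6400/7683 ≈ 0.833.
Interpolate at f ≈ 0.833 with slerp weights a = sin((1−f)δ)/sin δ ≈ 0.341, b = sin(fδ)/sin δ ≈ 1.071.
p = a·p₁ + b·p₂ ≈ (-0.436, 0.605, -0.666); φ = arcsin(p_z) ≈ -41.78°, λ = atan2(p_y, p_x) ≈ 125.78°.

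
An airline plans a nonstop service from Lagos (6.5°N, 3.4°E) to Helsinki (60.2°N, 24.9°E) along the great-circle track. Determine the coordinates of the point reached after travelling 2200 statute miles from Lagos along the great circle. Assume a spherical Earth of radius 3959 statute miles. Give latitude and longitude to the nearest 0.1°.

≈ 37.4°N, 11.8°E

Write both endpoints as unit vectors p₁, p₂ with components (cos φ cos λ, cos φ sin λ, sin φ).
The central angle between the endpoints is δ = arccos(p₁·p₂) ≈ 0.979 rad (56.1°). The total great-circle distance is δ·R ≈ 0.979 × 3959 ≈ 3877 mi, so the target fraction is f = 2200/3877 ≈ 0.567.
Interpolate at f ≈ 0.567 with slerp weights a = sin((1−f)δ)/sin δ ≈ 0.495, b = sin(fδ)/sin δ ≈ 0.636.
p = a·p₁ + b·p₂ ≈ (0.778, 0.162, 0.608); φ = arcsin(p_z) ≈ 37.41°, λ = atan2(p_y, p_x) ≈ 11.78°.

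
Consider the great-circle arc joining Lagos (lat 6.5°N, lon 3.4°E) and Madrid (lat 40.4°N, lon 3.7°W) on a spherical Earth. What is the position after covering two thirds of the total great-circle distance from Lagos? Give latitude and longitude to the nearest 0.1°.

The haversine formula gives a central angle δ ≈ 0.602 rad (34.5°) between the endpoints.
Interpolate at f = 2/3 with slerp weights a = sin((1−f)δ)/sin δ ≈ 0.352, b = sin(fδ)/sin δ ≈ 0.690.
p = a·p₁ + b·p₂ ≈ (0.873, -0.013, 0.487); φ = arcsin(p_z) ≈ 29.14°, λ = atan2(p_y, p_x) ≈ -0.86°.

≈ lat 29.1°N, lon 0.9°W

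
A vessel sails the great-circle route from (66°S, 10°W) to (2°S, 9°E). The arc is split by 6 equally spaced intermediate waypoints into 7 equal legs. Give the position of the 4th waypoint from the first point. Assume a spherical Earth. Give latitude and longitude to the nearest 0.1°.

≈ (29.7°S, 4.5°E)

The haversine formula gives a central angle δ ≈ 1.142 rad (65.4°) between the endpoints.
Interpolate at f = 4/7 with slerp weights a = sin((1−f)δ)/sin δ ≈ 0.517, b = sin(fδ)/sin δ ≈ 0.668.
p = a·p₁ + b·p₂ ≈ (0.866, 0.068, -0.495); φ = arcsin(p_z) ≈ -29.70°, λ = atan2(p_y, p_x) ≈ 4.48°.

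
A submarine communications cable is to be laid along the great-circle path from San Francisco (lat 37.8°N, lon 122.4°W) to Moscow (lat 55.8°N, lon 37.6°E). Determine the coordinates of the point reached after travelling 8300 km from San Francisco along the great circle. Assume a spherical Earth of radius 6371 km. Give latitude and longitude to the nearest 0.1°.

Convert each endpoint to a unit vector on the sphere (x = cos φ cos λ, y = cos φ sin λ, z = sin φ).
The central angle between the endpoints is δ = arccos(p₁·p₂) ≈ 1.481 rad (84.9°). The total great-circle distance is δ·R ≈ 1.481 × 6371 ≈ 9436 km, so the target fraction is f = 8300/9436 ≈ 0.880.
Interpolate at f ≈ 0.880 with slerp weights a = sin((1−f)δ)/sin δ ≈ 0.178, b = sin(fδ)/sin δ ≈ 0.968.
p = a·p₁ + b·p₂ ≈ (0.356, 0.213, 0.910); φ = arcsin(p_z) ≈ 65.50°, λ = atan2(p_y, p_x) ≈ 30.94°.

≈ lat 65.5°N, lon 30.9°E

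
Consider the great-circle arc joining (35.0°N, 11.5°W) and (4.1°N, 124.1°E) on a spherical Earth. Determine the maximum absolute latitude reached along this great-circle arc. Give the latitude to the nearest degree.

The great circle lies in the plane with unit normal n̂ = (p₁ × p₂)/|p₁ × p₂|.
Here n̂_z ≈ +0.681; the vertex latitude is φ_max = arccos|n̂_z| ≈ 47.1°.
Check via Clairaut: cos φ_max = |cos φ₁| · sin C = cos(35.0°)·sin(56.2°) ≈ 0.681, again giving ≈ 47.1°.

≈ 47°N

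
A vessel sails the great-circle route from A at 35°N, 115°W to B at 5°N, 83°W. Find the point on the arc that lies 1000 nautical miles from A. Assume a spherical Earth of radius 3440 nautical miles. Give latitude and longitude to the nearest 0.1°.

≈ 23.9°N, 100.7°W

The haversine formula gives a central angle δ ≈ 0.735 rad (42.1°) between the endpoints. The total great-circle distance is δ·R ≈ 0.735 × 3440 ≈ 2527 nmi, so the target fraction is f = 1000/2527 ≈ 0.396.
Interpolate at f ≈ 0.396 with slerp weights a = sin((1−f)δ)/sin δ ≈ 0.641, b = sin(fδ)/sin δ ≈ 0.428.
p = a·p₁ + b·p₂ ≈ (-0.170, -0.898, 0.405); φ = arcsin(p_z) ≈ 23.88°, λ = atan2(p_y, p_x) ≈ -100.71°.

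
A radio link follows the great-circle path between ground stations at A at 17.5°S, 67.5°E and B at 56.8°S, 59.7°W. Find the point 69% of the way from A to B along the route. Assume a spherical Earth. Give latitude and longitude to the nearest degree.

The haversine formula gives a central angle δ ≈ 1.635 rad (93.7°) between the endpoints.
Interpolate at f = 0.69 with slerp weights a = sin((1−f)δ)/sin δ ≈ 0.486, b = sin(fδ)/sin δ ≈ 0.905.
p = a·p₁ + b·p₂ ≈ (0.428, 0.001, -0.904); φ = arcsin(p_z) ≈ -64.68°, λ = atan2(p_y, p_x) ≈ 0.07°.

≈ 65°S, 0°E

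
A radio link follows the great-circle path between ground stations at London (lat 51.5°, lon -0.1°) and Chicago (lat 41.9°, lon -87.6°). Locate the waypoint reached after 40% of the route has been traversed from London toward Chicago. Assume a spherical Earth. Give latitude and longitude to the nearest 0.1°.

Write both endpoints as unit vectors p₁, p₂ with components (cos φ cos λ, cos φ sin λ, sin φ).
The central angle between the endpoints is δ = arccos(p₁·p₂) ≈ 0.997 rad (57.1°).
Interpolate at f = 0.40 with slerp weights a = sin((1−f)δ)/sin δ ≈ 0.671, b = sin(fδ)/sin δ ≈ 0.462.
p = a·p₁ + b·p₂ ≈ (0.432, -0.345, 0.834); φ = arcsin(p_z) ≈ 56.46°, λ = atan2(p_y, p_x) ≈ -38.59°.

≈ lat 56.5°, lon -38.6°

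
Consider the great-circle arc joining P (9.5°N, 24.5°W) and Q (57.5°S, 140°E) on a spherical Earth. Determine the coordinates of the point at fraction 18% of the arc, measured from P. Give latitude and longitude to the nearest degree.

The haversine formula gives a central angle δ ≈ 2.278 rad (130.5°) between the endpoints.
Interpolate at f = 0.18 with slerp weights a = sin((1−f)δ)/sin δ ≈ 1.258, b = sin(fδ)/sin δ ≈ 0.525.
p = a·p₁ + b·p₂ ≈ (0.913, -0.333, -0.235); φ = arcsin(p_z) ≈ -13.58°, λ = atan2(p_y, p_x) ≈ -20.06°.

≈ (14°S, 20°W)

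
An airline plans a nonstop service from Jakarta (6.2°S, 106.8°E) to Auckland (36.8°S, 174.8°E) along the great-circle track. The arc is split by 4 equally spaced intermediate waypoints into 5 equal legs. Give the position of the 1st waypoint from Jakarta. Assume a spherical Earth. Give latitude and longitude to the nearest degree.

From cos δ = sin φ₁ sin φ₂ + cos φ₁ cos φ₂ cos Δλ, the central angle is δ ≈ 1.199 rad (68.7°).
Interpolate at f = 1/5 with slerp weights a = sin((1−f)δ)/sin δ ≈ 0.879, b = sin(fδ)/sin δ ≈ 0.255.
p = a·p₁ + b·p₂ ≈ (-0.456, 0.855, -0.248); φ = arcsin(p_z) ≈ -14.34°, λ = atan2(p_y, p_x) ≈ 118.07°.

≈ 14°S, 118°E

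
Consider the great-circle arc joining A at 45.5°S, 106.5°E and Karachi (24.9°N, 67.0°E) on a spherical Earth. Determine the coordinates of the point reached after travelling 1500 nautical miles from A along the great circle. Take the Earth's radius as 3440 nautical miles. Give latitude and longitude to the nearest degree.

Convert each endpoint to a unit vector on the sphere (x = cos φ cos λ, y = cos φ sin λ, z = sin φ).
The central angle between the endpoints is δ = arccos(p₁·p₂) ≈ 1.379 rad (79.0°). The total great-circle distance is δ·R ≈ 1.379 × 3440 ≈ 4745 nmi, so the target fraction is f = 1500/4745 ≈ 0.316.
Interpolate at f ≈ 0.316 with slerp weights a = sin((1−f)δ)/sin δ ≈ 0.825, b = sin(fδ)/sin δ ≈ 0.430.
p = a·p₁ + b·p₂ ≈ (-0.012, 0.913, -0.407); φ = arcsin(p_z) ≈ -24.02°, λ = atan2(p_y, p_x) ≈ 90.73°.

≈ 24°S, 91°E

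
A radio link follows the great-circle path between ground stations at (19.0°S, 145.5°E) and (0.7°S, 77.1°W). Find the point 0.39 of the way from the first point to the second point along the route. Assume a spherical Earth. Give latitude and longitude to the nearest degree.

≈ (27°S, 158°W)

Convert each endpoint to a unit vector on the sphere (x = cos φ cos λ, y = cos φ sin λ, z = sin φ).
The central angle between the endpoints is δ = arccos(p₁·p₂) ≈ 2.335 rad (133.8°).
Interpolate at f = 0.39 with slerp weights a = sin((1−f)δ)/sin δ ≈ 1.370, b = sin(fδ)/sin δ ≈ 1.094.
p = a·p₁ + b·p₂ ≈ (-0.824, -0.333, -0.460); φ = arcsin(p_z) ≈ -27.36°, λ = atan2(p_y, p_x) ≈ -158.01°.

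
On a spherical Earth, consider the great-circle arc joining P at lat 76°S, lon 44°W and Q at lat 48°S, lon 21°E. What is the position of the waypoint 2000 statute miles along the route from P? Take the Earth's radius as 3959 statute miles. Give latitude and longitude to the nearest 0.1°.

Write both endpoints as unit vectors p₁, p₂ with components (cos φ cos λ, cos φ sin λ, sin φ).
The central angle between the endpoints is δ = arccos(p₁·p₂) ≈ 0.661 rad (37.9°). The total great-circle distance is δ·R ≈ 0.661 × 3959 ≈ 2616 mi, so the target fraction is f = 2000/2616 ≈ 0.764.
Interpolate at f ≈ 0.764 with slerp weights a = sin((1−f)δ)/sin δ ≈ 0.253, b = sin(fδ)/sin δ ≈ 0.789.
p = a·p₁ + b·p₂ ≈ (0.537, 0.147, -0.831); φ = arcsin(p_z) ≈ -56.21°, λ = atan2(p_y, p_x) ≈ 15.29°.

≈ lat 56.2°S, lon 15.3°E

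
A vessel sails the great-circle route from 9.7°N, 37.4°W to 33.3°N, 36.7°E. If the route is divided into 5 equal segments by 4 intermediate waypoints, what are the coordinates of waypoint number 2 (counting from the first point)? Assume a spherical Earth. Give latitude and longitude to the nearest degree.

Convert each endpoint to a unit vector on the sphere (x = cos φ cos λ, y = cos φ sin λ, z = sin φ).
The central angle between the endpoints is δ = arccos(p₁·p₂) ≈ 1.247 rad (71.4°).
Interpolate at f = 2/5 with slerp weights a = sin((1−f)δ)/sin δ ≈ 0.718, b = sin(fδ)/sin δ ≈ 0.505.
p = a·p₁ + b·p₂ ≈ (0.900, -0.178, 0.398); φ = arcsin(p_z) ≈ 23.45°, λ = atan2(p_y, p_x) ≈ -11.16°.

≈ 23°N, 11°W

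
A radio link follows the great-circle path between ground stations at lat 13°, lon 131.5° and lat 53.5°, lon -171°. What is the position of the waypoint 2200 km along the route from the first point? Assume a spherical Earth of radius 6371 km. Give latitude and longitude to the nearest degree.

Write both endpoints as unit vectors p₁, p₂ with components (cos φ cos λ, cos φ sin λ, sin φ).
The central angle between the endpoints is δ = arccos(p₁·p₂) ≈ 1.056 rad (60.5°). The total great-circle distance is δ·R ≈ 1.056 × 6371 ≈ 6729 km, so the target fraction is f = 2200/6729 ≈ 0.327.
Interpolate at f ≈ 0.327 with slerp weights a = sin((1−f)δ)/sin δ ≈ 0.750, b = sin(fδ)/sin δ ≈ 0.389.
p = a·p₁ + b·p₂ ≈ (-0.712, 0.511, 0.481); φ = arcsin(p_z) ≈ 28.76°, λ = atan2(p_y, p_x) ≈ 144.36°.

≈ lat 29°, lon 144°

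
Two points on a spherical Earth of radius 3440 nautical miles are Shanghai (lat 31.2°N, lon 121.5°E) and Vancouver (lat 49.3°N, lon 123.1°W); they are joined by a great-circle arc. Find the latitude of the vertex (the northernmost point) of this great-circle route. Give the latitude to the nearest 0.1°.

≈ 59.3°N

The great circle lies in the plane with unit normal n̂ = (p₁ × p₂)/|p₁ × p₂|.
Here n̂_z ≈ +0.510; the vertex latitude is φ_max = arccos|n̂_z| ≈ 59.3°.
Check via Clairaut: cos φ_max = |cos φ₁| · sin C = cos(31.2°)·sin(36.6°) ≈ 0.510, again giving ≈ 59.3°.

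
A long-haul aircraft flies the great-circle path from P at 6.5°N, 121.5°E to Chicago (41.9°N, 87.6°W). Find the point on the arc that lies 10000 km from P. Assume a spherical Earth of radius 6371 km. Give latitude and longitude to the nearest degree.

Write both endpoints as unit vectors p₁, p₂ with components (cos φ cos λ, cos φ sin λ, sin φ).
The central angle between the endpoints is δ = arccos(p₁·p₂) ≈ 2.178 rad (124.8°). The total great-circle distance is δ·R ≈ 2.178 × 6371 ≈ 13876 km, so the target fraction is f = 10000/13876 ≈ 0.721.
Interpolate at f ≈ 0.721 with slerp weights a = sin((1−f)δ)/sin δ ≈ 0.696, b = sin(fδ)/sin δ ≈ 1.218.
p = a·p₁ + b·p₂ ≈ (-0.323, -0.316, 0.892); φ = arcsin(p_z) ≈ 63.12°, λ = atan2(p_y, p_x) ≈ -135.66°.

≈ 63°N, 136°W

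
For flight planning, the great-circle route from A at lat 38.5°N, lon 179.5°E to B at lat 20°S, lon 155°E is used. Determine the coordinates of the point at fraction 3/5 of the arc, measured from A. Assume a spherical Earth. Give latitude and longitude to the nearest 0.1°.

≈ lat 3.6°N, lon 163.9°E

Convert each endpoint to a unit vector on the sphere (x = cos φ cos λ, y = cos φ sin λ, z = sin φ).
The central angle between the endpoints is δ = arccos(p₁·p₂) ≈ 1.097 rad (62.9°).
Interpolate at f = 3/5 with slerp weights a = sin((1−f)δ)/sin δ ≈ 0.477, b = sin(fδ)/sin δ ≈ 0.687.
p = a·p₁ + b·p₂ ≈ (-0.959, 0.276, 0.062); φ = arcsin(p_z) ≈ 3.56°, λ = atan2(p_y, p_x) ≈ 163.93°.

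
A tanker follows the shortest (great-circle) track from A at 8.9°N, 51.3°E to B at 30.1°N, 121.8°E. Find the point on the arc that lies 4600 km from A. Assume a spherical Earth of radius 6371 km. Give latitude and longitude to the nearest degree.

Write both endpoints as unit vectors p₁, p₂ with components (cos φ cos λ, cos φ sin λ, sin φ).
The central angle between the endpoints is δ = arccos(p₁·p₂) ≈ 1.199 rad (68.7°). The total great-circle distance is δ·R ≈ 1.199 × 6371 ≈ 7641 km, so the target fraction is f = 4600/7641 ≈ 0.602.
Interpolate at f ≈ 0.602 with slerp weights a = sin((1−f)δ)/sin δ ≈ 0.493, b = sin(fδ)/sin δ ≈ 0.709.
p = a·p₁ + b·p₂ ≈ (-0.019, 0.902, 0.432); φ = arcsin(p_z) ≈ 25.59°, λ = atan2(p_y, p_x) ≈ 91.19°.

≈ 26°N, 91°E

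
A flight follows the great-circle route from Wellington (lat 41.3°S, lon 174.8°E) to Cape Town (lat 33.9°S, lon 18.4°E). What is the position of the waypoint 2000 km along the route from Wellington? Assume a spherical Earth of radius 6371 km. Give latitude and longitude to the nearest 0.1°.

Write both endpoints as unit vectors p₁, p₂ with components (cos φ cos λ, cos φ sin λ, sin φ).
The central angle between the endpoints is δ = arccos(p₁·p₂) ≈ 1.776 rad (101.7°). The total great-circle distance is δ·R ≈ 1.776 × 6371 ≈ 11312 km, so the target fraction is f = 2000/11312 ≈ 0.177.
Interpolate at f ≈ 0.177 with slerp weights a = sin((1−f)δ)/sin δ ≈ 1.015, b = sin(fδ)/sin δ ≈ 0.315.
p = a·p₁ + b·p₂ ≈ (-0.511, 0.152, -0.846); φ = arcsin(p_z) ≈ -57.78°, λ = atan2(p_y, p_x) ≈ 163.47°.

≈ lat 57.8°S, lon 163.5°E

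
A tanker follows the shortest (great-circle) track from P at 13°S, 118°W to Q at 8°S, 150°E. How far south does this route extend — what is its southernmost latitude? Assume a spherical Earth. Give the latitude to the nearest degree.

The great circle lies in the plane with unit normal n̂ = (p₁ × p₂)/|p₁ × p₂|.
Here n̂_z ≈ -0.964; the vertex latitude is φ_max = arccos|n̂_z| ≈ 15.4°.
Check via Clairaut: cos φ_max = |cos φ₁| · sin C = cos(13.0°)·sin(98.2°) ≈ 0.964, again giving ≈ 15.4°.

≈ 15°S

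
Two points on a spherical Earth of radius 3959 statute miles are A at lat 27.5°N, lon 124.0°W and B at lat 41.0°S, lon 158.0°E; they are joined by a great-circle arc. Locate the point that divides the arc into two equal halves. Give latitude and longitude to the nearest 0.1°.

Write both endpoints as unit vectors p₁, p₂ with components (cos φ cos λ, cos φ sin λ, sin φ).
The central angle between the endpoints is δ = arccos(p₁·p₂) ≈ 1.735 rad (99.4°).
Interpolate at f = 1/2 with slerp weights a = sin((1−f)δ)/sin δ ≈ 0.773, b = sin(fδ)/sin δ ≈ 0.773.
p = a·p₁ + b·p₂ ≈ (-0.925, -0.350, -0.150); φ = arcsin(p_z) ≈ -8.64°, λ = atan2(p_y, p_x) ≈ -159.27°.

≈ lat 8.6°S, lon 159.3°W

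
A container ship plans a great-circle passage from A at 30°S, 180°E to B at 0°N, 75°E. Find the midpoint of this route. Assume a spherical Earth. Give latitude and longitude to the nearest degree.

≈ 24°S, 122°E

Convert each endpoint to a unit vector on the sphere (x = cos φ cos λ, y = cos φ sin λ, z = sin φ).
The central angle between the endpoints is δ = arccos(p₁·p₂) ≈ 1.797 rad (103.0°).
Interpolate at f = 1/2 with slerp weights a = sin((1−f)δ)/sin δ ≈ 0.803, b = sin(fδ)/sin δ ≈ 0.803.
p = a·p₁ + b·p₂ ≈ (-0.487, 0.775, -0.401); φ = arcsin(p_z) ≈ -23.66°, λ = atan2(p_y, p_x) ≈ 122.15°.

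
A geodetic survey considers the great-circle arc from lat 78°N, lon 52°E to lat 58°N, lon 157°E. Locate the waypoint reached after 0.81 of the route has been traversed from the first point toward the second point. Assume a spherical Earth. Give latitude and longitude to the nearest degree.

Write both endpoints as unit vectors p₁, p₂ with components (cos φ cos λ, cos φ sin λ, sin φ).
The central angle between the endpoints is δ = arccos(p₁·p₂) ≈ 0.642 rad (36.8°).
Interpolate at f = 0.81 with slerp weights a = sin((1−f)δ)/sin δ ≈ 0.203, b = sin(fδ)/sin δ ≈ 0.830.
p = a·p₁ + b·p₂ ≈ (-0.379, 0.205, 0.902); φ = arcsin(p_z) ≈ 64.49°, λ = atan2(p_y, p_x) ≈ 151.56°.

≈ lat 64°N, lon 152°E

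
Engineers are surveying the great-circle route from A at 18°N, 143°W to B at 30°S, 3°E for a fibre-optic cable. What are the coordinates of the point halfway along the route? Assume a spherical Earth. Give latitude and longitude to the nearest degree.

From cos δ = sin φ₁ sin φ₂ + cos φ₁ cos φ₂ cos Δλ, the central angle is δ ≈ 2.563 rad (146.9°).
Interpolate at f = 1/2 with slerp weights a = sin((1−f)δ)/sin δ ≈ 1.753, b = sin(fδ)/sin δ ≈ 1.753.
p = a·p₁ + b·p₂ ≈ (0.185, -0.924, -0.335); φ = arcsin(p_z) ≈ -19.56°, λ = atan2(p_y, p_x) ≈ -78.70°.

≈ 20°S, 79°W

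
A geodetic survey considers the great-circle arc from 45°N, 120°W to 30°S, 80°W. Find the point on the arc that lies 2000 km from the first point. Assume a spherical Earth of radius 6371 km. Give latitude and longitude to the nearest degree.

≈ 29°N, 109°W

Write both endpoints as unit vectors p₁, p₂ with components (cos φ cos λ, cos φ sin λ, sin φ).
The central angle between the endpoints is δ = arccos(p₁·p₂) ≈ 1.455 rad (83.4°). The total great-circle distance is δ·R ≈ 1.455 × 6371 ≈ 9270 km, so the target fraction is f = 2000/9270 ≈ 0.216.
Interpolate at f ≈ 0.216 with slerp weights a = sin((1−f)δ)/sin δ ≈ 0.915, b = sin(fδ)/sin δ ≈ 0.311.
p = a·p₁ + b·p₂ ≈ (-0.277, -0.826, 0.492); φ = arcsin(p_z) ≈ 29.45°, λ = atan2(p_y, p_x) ≈ -108.54°.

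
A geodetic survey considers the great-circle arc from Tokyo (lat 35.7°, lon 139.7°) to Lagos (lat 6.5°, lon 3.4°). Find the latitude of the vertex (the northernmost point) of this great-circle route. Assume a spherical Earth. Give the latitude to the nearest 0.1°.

≈ 49.4°

The great circle lies in the plane with unit normal n̂ = (p₁ × p₂)/|p₁ × p₂|.
Here n̂_z ≈ -0.651; the vertex latitude is φ_max = arccos|n̂_z| ≈ 49.4°.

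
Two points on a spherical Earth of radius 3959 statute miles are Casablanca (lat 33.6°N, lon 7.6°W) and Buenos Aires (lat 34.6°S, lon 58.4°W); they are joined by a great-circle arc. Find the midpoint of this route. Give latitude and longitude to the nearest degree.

≈ lat 1°S, lon 33°W

From cos δ = sin φ₁ sin φ₂ + cos φ₁ cos φ₂ cos Δλ, the central angle is δ ≈ 1.451 rad (83.2°).
Interpolate at f = 1/2 with slerp weights a = sin((1−f)δ)/sin δ ≈ 0.668, b = sin(fδ)/sin δ ≈ 0.668.
p = a·p₁ + b·p₂ ≈ (0.840, -0.542, -0.010); φ = arcsin(p_z) ≈ -0.55°, λ = atan2(p_y, p_x) ≈ -32.84°.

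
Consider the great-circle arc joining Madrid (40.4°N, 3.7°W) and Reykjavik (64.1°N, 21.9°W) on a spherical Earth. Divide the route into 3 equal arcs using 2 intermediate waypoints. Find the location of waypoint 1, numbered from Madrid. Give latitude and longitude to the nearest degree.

≈ (49°N, 8°W)

Write both endpoints as unit vectors p₁, p₂ with components (cos φ cos λ, cos φ sin λ, sin φ).
The central angle between the endpoints is δ = arccos(p₁·p₂) ≈ 0.453 rad (26.0°).
Interpolate at f = 1/3 with slerp weights a = sin((1−f)δ)/sin δ ≈ 0.680, b = sin(fδ)/sin δ ≈ 0.344.
p = a·p₁ + b·p₂ ≈ (0.656, -0.089, 0.750); φ = arcsin(p_z) ≈ 48.56°, λ = atan2(p_y, p_x) ≈ -7.76°.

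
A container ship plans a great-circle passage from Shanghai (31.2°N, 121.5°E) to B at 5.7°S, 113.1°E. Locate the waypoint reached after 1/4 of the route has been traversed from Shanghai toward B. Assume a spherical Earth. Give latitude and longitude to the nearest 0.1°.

≈ 22.0°N, 119.1°E

Convert each endpoint to a unit vector on the sphere (x = cos φ cos λ, y = cos φ sin λ, z = sin φ).
The central angle between the endpoints is δ = arccos(p₁·p₂) ≈ 0.659 rad (37.8°).
Interpolate at f = 1/4 with slerp weights a = sin((1−f)δ)/sin δ ≈ 0.775, b = sin(fδ)/sin δ ≈ 0.268.
p = a·p₁ + b·p₂ ≈ (-0.451, 0.810, 0.375); φ = arcsin(p_z) ≈ 22.01°, λ = atan2(p_y, p_x) ≈ 119.09°.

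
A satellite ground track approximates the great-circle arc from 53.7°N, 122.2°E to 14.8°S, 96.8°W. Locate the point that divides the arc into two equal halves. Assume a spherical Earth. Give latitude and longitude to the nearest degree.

≈ 41°N, 133°W

Write both endpoints as unit vectors p₁, p₂ with components (cos φ cos λ, cos φ sin λ, sin φ).
The central angle between the endpoints is δ = arccos(p₁·p₂) ≈ 2.279 rad (130.6°).
Interpolate at f = 1/2 with slerp weights a = sin((1−f)δ)/sin δ ≈ 1.196, b = sin(fδ)/sin δ ≈ 1.196.
p = a·p₁ + b·p₂ ≈ (-0.514, -0.549, 0.659); φ = arcsin(p_z) ≈ 41.19°, λ = atan2(p_y, p_x) ≈ -133.12°.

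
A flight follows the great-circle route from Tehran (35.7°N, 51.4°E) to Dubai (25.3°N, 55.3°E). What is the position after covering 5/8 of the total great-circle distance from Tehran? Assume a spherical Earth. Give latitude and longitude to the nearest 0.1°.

Write both endpoints as unit vectors p₁, p₂ with components (cos φ cos λ, cos φ sin λ, sin φ).
The central angle between the endpoints is δ = arccos(p₁·p₂) ≈ 0.191 rad (10.9°).
Interpolate at f = 5/8 with slerp weights a = sin((1−f)δ)/sin δ ≈ 0.377, b = sin(fδ)/sin δ ≈ 0.627.
p = a·p₁ + b·p₂ ≈ (0.514, 0.706, 0.488); φ = arcsin(p_z) ≈ 29.21°, λ = atan2(p_y, p_x) ≈ 53.93°.

≈ 29.2°N, 53.9°E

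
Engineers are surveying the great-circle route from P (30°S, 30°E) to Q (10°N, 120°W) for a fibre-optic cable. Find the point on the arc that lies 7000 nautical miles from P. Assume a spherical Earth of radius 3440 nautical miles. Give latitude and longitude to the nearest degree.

Convert each endpoint to a unit vector on the sphere (x = cos φ cos λ, y = cos φ sin λ, z = sin φ).
The central angle between the endpoints is δ = arccos(p₁·p₂) ≈ 2.542 rad (145.6°). The total great-circle distance is δ·R ≈ 2.542 × 3440 ≈ 8744 nmi, so the target fraction is f = 7000/8744 ≈ 0.801.
Interpolate at f ≈ 0.801 with slerp weights a = sin((1−f)δ)/sin δ ≈ 0.860, b = sin(fδ)/sin δ ≈ 1.584.
p = a·p₁ + b·p₂ ≈ (-0.135, -0.979, -0.155); φ = arcsin(p_z) ≈ -8.91°, λ = atan2(p_y, p_x) ≈ -97.86°.

≈ (9°S, 98°W)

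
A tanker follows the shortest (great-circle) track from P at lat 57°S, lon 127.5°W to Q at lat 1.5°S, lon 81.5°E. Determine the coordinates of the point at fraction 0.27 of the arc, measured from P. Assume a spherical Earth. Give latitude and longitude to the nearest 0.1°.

≈ lat 72.5°S, lon 161.0°E

Write both endpoints as unit vectors p₁, p₂ with components (cos φ cos λ, cos φ sin λ, sin φ).
The central angle between the endpoints is δ = arccos(p₁·p₂) ≈ 2.042 rad (117.0°).
Interpolate at f = 0.27 with slerp weights a = sin((1−f)δ)/sin δ ≈ 1.119, b = sin(fδ)/sin δ ≈ 0.588.
p = a·p₁ + b·p₂ ≈ (-0.284, 0.098, -0.954); φ = arcsin(p_z) ≈ -72.51°, λ = atan2(p_y, p_x) ≈ 160.98°.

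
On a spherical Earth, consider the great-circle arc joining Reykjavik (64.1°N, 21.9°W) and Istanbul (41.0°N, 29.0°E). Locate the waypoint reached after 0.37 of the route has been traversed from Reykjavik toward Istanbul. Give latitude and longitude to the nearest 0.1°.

≈ 58.2°N, 4.0°E

Write both endpoints as unit vectors p₁, p₂ with components (cos φ cos λ, cos φ sin λ, sin φ).
The central angle between the endpoints is δ = arccos(p₁·p₂) ≈ 0.647 rad (37.1°).
Interpolate at f = 0.37 with slerp weights a = sin((1−f)δ)/sin δ ≈ 0.658, b = sin(fδ)/sin δ ≈ 0.393.
p = a·p₁ + b·p₂ ≈ (0.526, 0.037, 0.850); φ = arcsin(p_z) ≈ 58.17°, λ = atan2(p_y, p_x) ≈ 4.00°.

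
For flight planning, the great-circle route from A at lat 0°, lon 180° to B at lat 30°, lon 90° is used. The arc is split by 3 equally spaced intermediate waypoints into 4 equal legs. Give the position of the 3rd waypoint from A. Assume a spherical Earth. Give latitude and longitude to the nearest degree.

Convert each endpoint to a unit vector on the sphere (x = cos φ cos λ, y = cos φ sin λ, z = sin φ).
The central angle between the endpoints is δ = arccos(p₁·p₂) ≈ 1.571 rad (90.0°).
Interpolate at f = 3/4 with slerp weights a = sin((1−f)δ)/sin δ ≈ 0.383, b = sin(fδ)/sin δ ≈ 0.924.
p = a·p₁ + b·p₂ ≈ (-0.383, 0.800, 0.462); φ = arcsin(p_z) ≈ 27.51°, λ = atan2(p_y, p_x) ≈ 115.56°.

≈ lat 28°, lon 116°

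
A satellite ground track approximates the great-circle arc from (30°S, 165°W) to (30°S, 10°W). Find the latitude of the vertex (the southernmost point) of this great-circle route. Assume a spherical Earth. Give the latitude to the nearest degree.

≈ 69°S

The great circle lies in the plane with unit normal n̂ = (p₁ × p₂)/|p₁ × p₂|.
Here n̂_z ≈ +0.351; the vertex latitude is φ_max = arccos|n̂_z| ≈ 69.4°.
Check via Clairaut: cos φ_max = |cos φ₁| · sin C = cos(30.0°)·sin(156.1°) ≈ 0.351, again giving ≈ 69.4°.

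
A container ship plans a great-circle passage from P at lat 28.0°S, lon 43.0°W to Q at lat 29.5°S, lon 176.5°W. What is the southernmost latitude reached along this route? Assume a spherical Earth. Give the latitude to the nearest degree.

≈ 54°S

The great circle lies in the plane with unit normal n̂ = (p₁ × p₂)/|p₁ × p₂|.
Here n̂_z ≈ -0.584; the vertex latitude is φ_max = arccos|n̂_z| ≈ 54.3°.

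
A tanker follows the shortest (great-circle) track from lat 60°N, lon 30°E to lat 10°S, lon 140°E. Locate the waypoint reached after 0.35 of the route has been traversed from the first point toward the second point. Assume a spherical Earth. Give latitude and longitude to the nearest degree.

≈ lat 48°N, lon 95°E

Write both endpoints as unit vectors p₁, p₂ with components (cos φ cos λ, cos φ sin λ, sin φ).
The central angle between the endpoints is δ = arccos(p₁·p₂) ≈ 1.895 rad (108.6°).
Interpolate at f = 0.35 with slerp weights a = sin((1−f)δ)/sin δ ≈ 0.995, b = sin(fδ)/sin δ ≈ 0.650.
p = a·p₁ + b·p₂ ≈ (-0.059, 0.660, 0.749); φ = arcsin(p_z) ≈ 48.50°, λ = atan2(p_y, p_x) ≈ 95.13°.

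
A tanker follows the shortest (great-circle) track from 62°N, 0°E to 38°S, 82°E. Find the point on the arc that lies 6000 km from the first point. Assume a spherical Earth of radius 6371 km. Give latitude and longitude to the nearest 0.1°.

≈ 20.6°N, 50.7°E

Convert each endpoint to a unit vector on the sphere (x = cos φ cos λ, y = cos φ sin λ, z = sin φ).
The central angle between the endpoints is δ = arccos(p₁·p₂) ≈ 2.085 rad (119.5°). The total great-circle distance is δ·R ≈ 2.085 × 6371 ≈ 13285 km, so the target fraction is f = 6000/13285 ≈ 0.452.
Interpolate at f ≈ 0.452 with slerp weights a = sin((1−f)δ)/sin δ ≈ 1.045, b = sin(fδ)/sin δ ≈ 0.929.
p = a·p₁ + b·p₂ ≈ (0.593, 0.725, 0.351); φ = arcsin(p_z) ≈ 20.56°, λ = atan2(p_y, p_x) ≈ 50.73°.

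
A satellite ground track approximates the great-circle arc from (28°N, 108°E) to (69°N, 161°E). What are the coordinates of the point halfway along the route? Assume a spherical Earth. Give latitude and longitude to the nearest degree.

≈ (51°N, 123°E)

Write both endpoints as unit vectors p₁, p₂ with components (cos φ cos λ, cos φ sin λ, sin φ).
The central angle between the endpoints is δ = arccos(p₁·p₂) ≈ 0.891 rad (51.0°).
Interpolate at f = 1/2 with slerp weights a = sin((1−f)δ)/sin δ ≈ 0.554, b = sin(fδ)/sin δ ≈ 0.554.
p = a·p₁ + b·p₂ ≈ (-0.339, 0.530, 0.777); φ = arcsin(p_z) ≈ 51.02°, λ = atan2(p_y, p_x) ≈ 122.60°.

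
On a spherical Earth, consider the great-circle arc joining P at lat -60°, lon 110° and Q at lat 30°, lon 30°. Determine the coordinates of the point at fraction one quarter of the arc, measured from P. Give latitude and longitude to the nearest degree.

Convert each endpoint to a unit vector on the sphere (x = cos φ cos λ, y = cos φ sin λ, z = sin φ).
The central angle between the endpoints is δ = arccos(p₁·p₂) ≈ 1.937 rad (111.0°).
Interpolate at f = 1/4 with slerp weights a = sin((1−f)δ)/sin δ ≈ 1.063, b = sin(fδ)/sin δ ≈ 0.498.
p = a·p₁ + b·p₂ ≈ (0.192, 0.715, -0.672); φ = arcsin(p_z) ≈ -42.20°, λ = atan2(p_y, p_x) ≈ 74.98°.

≈ lat -42°, lon 75°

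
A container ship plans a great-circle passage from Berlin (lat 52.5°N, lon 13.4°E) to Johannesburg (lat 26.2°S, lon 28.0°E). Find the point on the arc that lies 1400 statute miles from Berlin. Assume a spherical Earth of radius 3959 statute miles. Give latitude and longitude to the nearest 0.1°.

Write both endpoints as unit vectors p₁, p₂ with components (cos φ cos λ, cos φ sin λ, sin φ).
The central angle between the endpoints is δ = arccos(p₁·p₂) ≈ 1.392 rad (79.7°). The total great-circle distance is δ·R ≈ 1.392 × 3959 ≈ 5509 mi, so the target fraction is f = 1400/5509 ≈ 0.254.
Interpolate at f ≈ 0.254 with slerp weights a = sin((1−f)δ)/sin δ ≈ 0.875, b = sin(fδ)/sin δ ≈ 0.352.
p = a·p₁ + b·p₂ ≈ (0.797, 0.272, 0.539); φ = arcsin(p_z) ≈ 32.62°, λ = atan2(p_y, p_x) ≈ 18.82°.

≈ lat 32.6°N, lon 18.8°E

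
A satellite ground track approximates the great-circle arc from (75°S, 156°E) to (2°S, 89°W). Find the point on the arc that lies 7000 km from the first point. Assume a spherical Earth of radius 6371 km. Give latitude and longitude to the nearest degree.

Write both endpoints as unit vectors p₁, p₂ with components (cos φ cos λ, cos φ sin λ, sin φ).
The central angle between the endpoints is δ = arccos(p₁·p₂) ≈ 1.646 rad (94.3°). The total great-circle distance is δ·R ≈ 1.646 × 6371 ≈ 10490 km, so the target fraction is f = 7000/10490 ≈ 0.667.
Interpolate at f ≈ 0.667 with slerp weights a = sin((1−f)δ)/sin δ ≈ 0.522, b = sin(fδ)/sin δ ≈ 0.893.
p = a·p₁ + b·p₂ ≈ (-0.108, -0.838, -0.536); φ = arcsin(p_z) ≈ -32.39°, λ = atan2(p_y, p_x) ≈ -97.34°.

≈ (32°S, 97°W)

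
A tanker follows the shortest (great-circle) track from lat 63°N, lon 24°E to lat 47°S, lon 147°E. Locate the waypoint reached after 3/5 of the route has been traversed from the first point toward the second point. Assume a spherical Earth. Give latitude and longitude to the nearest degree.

≈ lat 3°N, lon 113°E

Convert each endpoint to a unit vector on the sphere (x = cos φ cos λ, y = cos φ sin λ, z = sin φ).
The central angle between the endpoints is δ = arccos(p₁·p₂) ≈ 2.533 rad (145.1°).
Interpolate at f = 3/5 with slerp weights a = sin((1−f)δ)/sin δ ≈ 1.483, b = sin(fδ)/sin δ ≈ 1.746.
p = a·p₁ + b·p₂ ≈ (-0.383, 0.922, 0.045); φ = arcsin(p_z) ≈ 2.56°, λ = atan2(p_y, p_x) ≈ 112.57°.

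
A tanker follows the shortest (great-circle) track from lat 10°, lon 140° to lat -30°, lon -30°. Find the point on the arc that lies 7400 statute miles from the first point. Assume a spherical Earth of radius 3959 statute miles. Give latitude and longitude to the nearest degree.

≈ lat -66°, lon 30°

Convert each endpoint to a unit vector on the sphere (x = cos φ cos λ, y = cos φ sin λ, z = sin φ).
The central angle between the endpoints is δ = arccos(p₁·p₂) ≈ 2.756 rad (157.9°). The total great-circle distance is δ·R ≈ 2.756 × 3959 ≈ 10913 mi, so the target fraction is f = 7400/10913 ≈ 0.678.
Interpolate at f ≈ 0.678 with slerp weights a = sin((1−f)δ)/sin δ ≈ 2.064, b = sin(fδ)/sin δ ≈ 2.544.
p = a·p₁ + b·p₂ ≈ (0.351, 0.205, -0.914); φ = arcsin(p_z) ≈ -66.01°, λ = atan2(p_y, p_x) ≈ 30.25°.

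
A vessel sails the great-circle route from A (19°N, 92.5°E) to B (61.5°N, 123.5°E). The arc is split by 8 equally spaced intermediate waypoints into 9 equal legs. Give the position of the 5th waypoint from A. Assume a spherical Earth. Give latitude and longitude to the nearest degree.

Write both endpoints as unit vectors p₁, p₂ with components (cos φ cos λ, cos φ sin λ, sin φ).
The central angle between the endpoints is δ = arccos(p₁·p₂) ≈ 0.833 rad (47.7°).
Interpolate at f = 5/9 with slerp weights a = sin((1−f)δ)/sin δ ≈ 0.489, b = sin(fδ)/sin δ ≈ 0.603.
p = a·p₁ + b·p₂ ≈ (-0.179, 0.702, 0.689); φ = arcsin(p_z) ≈ 43.58°, λ = atan2(p_y, p_x) ≈ 104.31°.

≈ (44°N, 104°E)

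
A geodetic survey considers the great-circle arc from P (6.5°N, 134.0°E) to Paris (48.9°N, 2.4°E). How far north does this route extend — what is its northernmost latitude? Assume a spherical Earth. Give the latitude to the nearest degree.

≈ 59°N

The great circle lies in the plane with unit normal n̂ = (p₁ × p₂)/|p₁ × p₂|.
Here n̂_z ≈ -0.521; the vertex latitude is φ_max = arccos|n̂_z| ≈ 58.6°.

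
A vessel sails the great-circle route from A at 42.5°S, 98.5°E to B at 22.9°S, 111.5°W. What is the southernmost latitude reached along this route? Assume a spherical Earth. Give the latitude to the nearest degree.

The great circle lies in the plane with unit normal n̂ = (p₁ × p₂)/|p₁ × p₂|.
Here n̂_z ≈ +0.359; the vertex latitude is φ_max = arccos|n̂_z| ≈ 69.0°.
Check via Clairaut: cos φ_max = |cos φ₁| · sin C = cos(42.5°)·sin(150.9°) ≈ 0.359, again giving ≈ 69.0°.

≈ 69°S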